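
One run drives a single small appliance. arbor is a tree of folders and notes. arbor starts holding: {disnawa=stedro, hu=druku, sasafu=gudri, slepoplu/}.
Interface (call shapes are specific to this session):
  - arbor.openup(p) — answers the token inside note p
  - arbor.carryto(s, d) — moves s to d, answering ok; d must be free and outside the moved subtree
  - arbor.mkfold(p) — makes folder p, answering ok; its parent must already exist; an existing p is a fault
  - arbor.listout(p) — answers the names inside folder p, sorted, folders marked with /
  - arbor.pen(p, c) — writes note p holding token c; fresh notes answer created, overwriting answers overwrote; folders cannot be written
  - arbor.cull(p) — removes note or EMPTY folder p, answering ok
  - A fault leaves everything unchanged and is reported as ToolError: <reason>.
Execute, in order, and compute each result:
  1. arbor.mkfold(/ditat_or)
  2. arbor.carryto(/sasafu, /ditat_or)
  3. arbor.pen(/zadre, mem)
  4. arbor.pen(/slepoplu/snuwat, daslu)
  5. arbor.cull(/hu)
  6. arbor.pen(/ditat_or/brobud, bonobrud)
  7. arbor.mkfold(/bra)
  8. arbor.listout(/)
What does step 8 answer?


·→ arbor.mkfold(p: /ditat_or)
·← ok
·→ arbor.carryto(s: /sasafu, d: /ditat_or)
·← ToolError: exists
·→ arbor.pen(p: /zadre, c: mem)
·← created
·→ arbor.pen(p: /slepoplu/snuwat, c: daslu)
·← created
·→ arbor.cull(p: /hu)
·← ok
·→ arbor.pen(p: /ditat_or/brobud, c: bonobrud)
·← created
·→ arbor.mkfold(p: /bra)
·← ok
·→ arbor.listout(p: /)
·← [bra/, disnawa, ditat_or/, sasafu, slepoplu/, zadre]

Answer: [bra/, disnawa, ditat_or/, sasafu, slepoplu/, zadre]


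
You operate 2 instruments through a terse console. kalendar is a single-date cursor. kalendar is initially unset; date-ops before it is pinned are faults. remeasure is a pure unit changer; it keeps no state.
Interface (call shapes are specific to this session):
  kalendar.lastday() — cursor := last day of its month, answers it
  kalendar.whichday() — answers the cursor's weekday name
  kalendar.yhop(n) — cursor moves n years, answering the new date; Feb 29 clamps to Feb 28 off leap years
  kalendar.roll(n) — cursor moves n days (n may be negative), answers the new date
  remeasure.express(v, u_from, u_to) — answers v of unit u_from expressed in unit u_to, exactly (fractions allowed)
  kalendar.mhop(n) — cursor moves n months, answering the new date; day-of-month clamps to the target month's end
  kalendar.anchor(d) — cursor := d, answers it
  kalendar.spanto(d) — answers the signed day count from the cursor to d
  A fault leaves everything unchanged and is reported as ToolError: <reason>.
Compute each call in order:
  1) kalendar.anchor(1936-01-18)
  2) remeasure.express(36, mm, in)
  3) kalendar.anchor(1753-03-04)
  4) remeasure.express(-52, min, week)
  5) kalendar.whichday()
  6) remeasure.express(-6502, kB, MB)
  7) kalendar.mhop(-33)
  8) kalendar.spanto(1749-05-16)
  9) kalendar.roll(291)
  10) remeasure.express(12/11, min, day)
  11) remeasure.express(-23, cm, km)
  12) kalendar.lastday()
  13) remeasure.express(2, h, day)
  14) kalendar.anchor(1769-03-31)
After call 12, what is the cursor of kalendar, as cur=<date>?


I use anchor(d: 1936-01-18): 1936-01-18.
I run express(v: 36, u_from: mm, u_to: in), giving 180/127.
Calling anchor(d: 1753-03-04): 1753-03-04.
Now I run express(v: -52, u_from: min, u_to: week), and see -13/2520.
Now I run whichday, and observe Sunday.
I use express(v: -6502, u_from: kB, u_to: MB), and observe -3251/500.
Calling mhop(n: -33), which returns 1750-06-04.
Now I run spanto(d: 1749-05-16), → -384.
Calling roll(n: 291), and see 1751-03-22.
Now I run express(v: 12/11, u_from: min, u_to: day), — result: 1/1320.
Then express(v: -23, u_from: cm, u_to: km), giving -23/100000.
Now I run lastday(), which returns 1751-03-31.
Then express(v: 2, u_from: h, u_to: day), and observe 1/12.
Now I run anchor(d: 1769-03-31): 1769-03-31.

Answer: cur=1751-03-31


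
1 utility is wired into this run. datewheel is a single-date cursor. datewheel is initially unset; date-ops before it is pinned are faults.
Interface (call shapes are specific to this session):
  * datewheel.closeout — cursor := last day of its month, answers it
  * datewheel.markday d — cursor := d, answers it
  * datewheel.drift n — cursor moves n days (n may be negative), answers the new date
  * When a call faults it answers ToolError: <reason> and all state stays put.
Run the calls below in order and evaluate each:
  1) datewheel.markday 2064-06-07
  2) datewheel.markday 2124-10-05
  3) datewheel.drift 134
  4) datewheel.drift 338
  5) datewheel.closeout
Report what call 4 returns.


Answer: 2126-01-20

Derivation:
~$ datewheel.markday d=2064-06-07
[out] 2064-06-07
~$ datewheel.markday d=2124-10-05
[out] 2124-10-05
~$ datewheel.drift n=134
[out] 2125-02-16
~$ datewheel.drift n=338
[out] 2126-01-20
~$ datewheel.closeout
[out] 2126-01-31


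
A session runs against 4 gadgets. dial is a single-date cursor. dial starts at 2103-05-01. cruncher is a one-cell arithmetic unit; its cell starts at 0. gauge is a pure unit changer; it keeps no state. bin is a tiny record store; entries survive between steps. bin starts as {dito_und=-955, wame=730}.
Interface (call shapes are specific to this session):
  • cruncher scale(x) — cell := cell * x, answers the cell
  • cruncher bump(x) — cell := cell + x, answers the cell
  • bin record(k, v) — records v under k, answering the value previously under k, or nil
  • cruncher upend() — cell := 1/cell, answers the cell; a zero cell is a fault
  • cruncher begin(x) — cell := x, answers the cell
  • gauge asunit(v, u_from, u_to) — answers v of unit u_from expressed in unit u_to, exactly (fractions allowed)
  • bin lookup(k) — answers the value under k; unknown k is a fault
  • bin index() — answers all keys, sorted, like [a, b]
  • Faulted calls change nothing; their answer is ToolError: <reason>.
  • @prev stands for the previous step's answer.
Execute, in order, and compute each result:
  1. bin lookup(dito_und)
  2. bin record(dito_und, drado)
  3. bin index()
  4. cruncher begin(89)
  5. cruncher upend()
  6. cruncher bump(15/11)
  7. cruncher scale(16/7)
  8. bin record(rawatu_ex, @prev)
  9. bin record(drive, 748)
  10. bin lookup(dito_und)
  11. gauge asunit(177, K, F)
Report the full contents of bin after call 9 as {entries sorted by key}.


! 1. bin lookup(dito_und) == -955
! 2. bin record(dito_und, drado) == -955
! 3. bin index() == [dito_und, wame]
! 4. cruncher begin(89) == 89
! 5. cruncher upend() == 1/89
! 6. cruncher bump(15/11) == 1346/979
! 7. cruncher scale(16/7) == 21536/6853
! 8. bin record(rawatu_ex, @prev) == nil
! 9. bin record(drive, 748) == nil
! 10. bin lookup(dito_und) == drado
! 11. gauge asunit(177, K, F) == -14107/100

Answer: {dito_und=drado, drive=748, rawatu_ex=21536/6853, wame=730}


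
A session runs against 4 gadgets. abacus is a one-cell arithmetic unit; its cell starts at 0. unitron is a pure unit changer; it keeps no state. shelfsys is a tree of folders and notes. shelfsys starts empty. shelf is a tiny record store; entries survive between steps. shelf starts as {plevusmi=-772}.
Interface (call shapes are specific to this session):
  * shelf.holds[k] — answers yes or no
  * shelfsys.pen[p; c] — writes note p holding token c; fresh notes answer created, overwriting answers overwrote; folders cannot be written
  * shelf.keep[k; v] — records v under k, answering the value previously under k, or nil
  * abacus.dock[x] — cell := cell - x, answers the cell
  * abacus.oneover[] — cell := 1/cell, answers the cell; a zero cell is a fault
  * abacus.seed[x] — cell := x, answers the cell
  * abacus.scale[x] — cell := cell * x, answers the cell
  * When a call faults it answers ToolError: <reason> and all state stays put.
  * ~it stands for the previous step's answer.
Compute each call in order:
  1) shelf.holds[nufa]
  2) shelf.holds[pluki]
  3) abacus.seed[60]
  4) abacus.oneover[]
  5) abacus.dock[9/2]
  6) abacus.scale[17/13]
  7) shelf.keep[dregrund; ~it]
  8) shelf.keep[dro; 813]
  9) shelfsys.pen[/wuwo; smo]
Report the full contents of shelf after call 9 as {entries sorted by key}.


Using shelf.holds using k→nufa: no.
I try shelf.holds using k→pluki, and see no.
I call abacus.seed using x→60, → 60.
I invoke abacus.oneover(), → 1/60.
I call abacus.dock using x→9/2, and see -269/60.
I call abacus.scale using x→17/13, — result: -4573/780.
Invoking shelf.keep using k→dregrund, v→~it, yielding nil.
Next I call shelf.keep using k→dro, v→813, which returns nil.
Now I run shelfsys.pen using p→/wuwo, c→smo, and observe created.

Answer: {dregrund=-4573/780, dro=813, plevusmi=-772}


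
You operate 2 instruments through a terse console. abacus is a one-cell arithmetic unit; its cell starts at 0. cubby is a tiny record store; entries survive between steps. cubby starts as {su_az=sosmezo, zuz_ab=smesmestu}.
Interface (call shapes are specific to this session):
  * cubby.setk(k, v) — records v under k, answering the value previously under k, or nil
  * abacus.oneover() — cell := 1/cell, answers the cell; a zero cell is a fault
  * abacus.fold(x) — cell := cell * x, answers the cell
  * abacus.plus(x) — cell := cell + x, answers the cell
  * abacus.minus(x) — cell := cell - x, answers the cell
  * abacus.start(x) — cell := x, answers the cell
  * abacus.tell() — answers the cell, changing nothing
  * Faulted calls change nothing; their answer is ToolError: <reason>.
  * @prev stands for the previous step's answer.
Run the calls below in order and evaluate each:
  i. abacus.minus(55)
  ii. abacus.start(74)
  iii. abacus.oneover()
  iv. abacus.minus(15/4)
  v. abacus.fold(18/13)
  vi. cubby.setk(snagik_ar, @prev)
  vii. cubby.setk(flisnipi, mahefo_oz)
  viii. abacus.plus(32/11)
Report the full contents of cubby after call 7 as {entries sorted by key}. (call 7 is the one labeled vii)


Answer: {flisnipi=mahefo_oz, snagik_ar=-4977/962, su_az=sosmezo, zuz_ab=smesmestu}

Derivation:
;; 1. abacus.minus(x='55') => -55
;; 2. abacus.start(x='74') => 74
;; 3. abacus.oneover() => 1/74
;; 4. abacus.minus(x='15/4') => -553/148
;; 5. abacus.fold(x='18/13') => -4977/962
;; 6. cubby.setk(k='snagik_ar', v='@prev') => nil
;; 7. cubby.setk(k='flisnipi', v='mahefo_oz') => nil
;; 8. abacus.plus(x='32/11') => -23963/10582


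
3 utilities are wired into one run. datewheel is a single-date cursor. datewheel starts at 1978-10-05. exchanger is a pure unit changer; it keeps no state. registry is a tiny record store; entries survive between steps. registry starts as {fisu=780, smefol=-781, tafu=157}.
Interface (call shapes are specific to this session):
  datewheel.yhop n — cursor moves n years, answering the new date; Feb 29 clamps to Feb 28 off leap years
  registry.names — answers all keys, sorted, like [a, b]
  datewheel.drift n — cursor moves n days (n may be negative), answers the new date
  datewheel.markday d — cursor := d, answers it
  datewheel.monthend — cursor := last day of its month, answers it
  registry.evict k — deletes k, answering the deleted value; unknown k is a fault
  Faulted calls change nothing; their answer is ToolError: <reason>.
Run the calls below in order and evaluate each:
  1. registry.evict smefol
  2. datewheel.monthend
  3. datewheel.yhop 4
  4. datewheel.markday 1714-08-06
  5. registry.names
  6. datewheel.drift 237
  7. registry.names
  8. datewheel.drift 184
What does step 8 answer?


Act: evict[k: smefol]
Obs: -781
Act: monthend[]
Obs: 1978-10-31
Act: yhop[n: 4]
Obs: 1982-10-31
Act: markday[d: 1714-08-06]
Obs: 1714-08-06
Act: names[]
Obs: [fisu, tafu]
Act: drift[n: 237]
Obs: 1715-03-31
Act: names[]
Obs: [fisu, tafu]
Act: drift[n: 184]
Obs: 1715-10-01

Answer: 1715-10-01


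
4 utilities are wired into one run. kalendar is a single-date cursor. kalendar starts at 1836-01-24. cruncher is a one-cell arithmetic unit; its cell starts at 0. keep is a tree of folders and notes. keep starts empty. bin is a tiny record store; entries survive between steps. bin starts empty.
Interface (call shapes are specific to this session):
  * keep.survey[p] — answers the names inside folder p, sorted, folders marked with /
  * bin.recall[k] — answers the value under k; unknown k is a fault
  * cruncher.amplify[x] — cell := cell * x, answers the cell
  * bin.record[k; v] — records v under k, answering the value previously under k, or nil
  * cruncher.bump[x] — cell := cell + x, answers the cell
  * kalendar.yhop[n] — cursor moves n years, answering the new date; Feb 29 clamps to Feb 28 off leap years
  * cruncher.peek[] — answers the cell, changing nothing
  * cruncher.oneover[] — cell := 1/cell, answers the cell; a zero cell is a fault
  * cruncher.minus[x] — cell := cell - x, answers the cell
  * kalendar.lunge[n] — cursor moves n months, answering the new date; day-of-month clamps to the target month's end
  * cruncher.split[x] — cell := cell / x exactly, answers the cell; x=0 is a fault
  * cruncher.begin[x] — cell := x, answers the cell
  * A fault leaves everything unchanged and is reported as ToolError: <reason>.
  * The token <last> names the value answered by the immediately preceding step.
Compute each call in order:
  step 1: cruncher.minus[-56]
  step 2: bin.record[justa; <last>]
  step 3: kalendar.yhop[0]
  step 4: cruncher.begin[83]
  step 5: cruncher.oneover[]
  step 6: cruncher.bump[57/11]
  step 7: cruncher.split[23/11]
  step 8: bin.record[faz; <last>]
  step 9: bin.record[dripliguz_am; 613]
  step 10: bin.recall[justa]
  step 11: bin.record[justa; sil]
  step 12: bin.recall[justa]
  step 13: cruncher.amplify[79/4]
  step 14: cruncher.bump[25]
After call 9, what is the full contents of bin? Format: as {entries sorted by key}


Next I call cruncher.minus(x=-56), → 56.
Invoking bin.record(k=justa, v=<last>), and see nil.
Calling kalendar.yhop(n=0), yielding 1836-01-24.
Invoking cruncher.begin(x=83), and see 83.
Then cruncher.oneover: 1/83.
Calling cruncher.bump(x=57/11), giving 4742/913.
I use cruncher.split(x=23/11): 4742/1909.
I invoke bin.record(k=faz, v=<last>), yielding nil.
I try bin.record(k=dripliguz_am, v=613), giving nil.
I run bin.recall(k=justa), yielding 56.
I invoke bin.record(k=justa, v=sil): 56.
I use bin.recall(k=justa), — result: sil.
Then cruncher.amplify(x=79/4), and see 187309/3818.
I call cruncher.bump(x=25): 282759/3818.

Answer: {dripliguz_am=613, faz=4742/1909, justa=56}


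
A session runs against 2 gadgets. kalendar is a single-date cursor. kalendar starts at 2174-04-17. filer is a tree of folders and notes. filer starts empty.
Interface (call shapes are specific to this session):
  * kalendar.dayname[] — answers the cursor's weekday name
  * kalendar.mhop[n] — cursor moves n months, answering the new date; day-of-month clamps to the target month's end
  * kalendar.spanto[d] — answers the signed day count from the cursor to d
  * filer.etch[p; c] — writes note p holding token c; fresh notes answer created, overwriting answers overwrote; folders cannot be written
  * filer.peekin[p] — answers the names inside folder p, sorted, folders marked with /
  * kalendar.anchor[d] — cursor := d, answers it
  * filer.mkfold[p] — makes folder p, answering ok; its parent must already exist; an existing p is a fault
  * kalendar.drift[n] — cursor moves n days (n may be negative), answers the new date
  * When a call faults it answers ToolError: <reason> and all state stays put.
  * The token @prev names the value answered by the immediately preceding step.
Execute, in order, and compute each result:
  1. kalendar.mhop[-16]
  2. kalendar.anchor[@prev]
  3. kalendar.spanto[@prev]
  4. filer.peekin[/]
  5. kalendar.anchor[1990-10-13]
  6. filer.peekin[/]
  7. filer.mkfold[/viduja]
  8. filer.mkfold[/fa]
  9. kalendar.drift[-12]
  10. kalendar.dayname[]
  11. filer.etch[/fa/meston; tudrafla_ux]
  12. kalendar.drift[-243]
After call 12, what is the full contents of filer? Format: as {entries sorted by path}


-> kalendar.mhop(n: -16)
<- 2172-12-17
-> kalendar.anchor(d: @prev)
<- 2172-12-17
-> kalendar.spanto(d: @prev)
<- 0
-> filer.peekin(p: /)
<- []
-> kalendar.anchor(d: 1990-10-13)
<- 1990-10-13
-> filer.peekin(p: /)
<- []
-> filer.mkfold(p: /viduja)
<- ok
-> filer.mkfold(p: /fa)
<- ok
-> kalendar.drift(n: -12)
<- 1990-10-01
-> kalendar.dayname()
<- Monday
-> filer.etch(p: /fa/meston, c: tudrafla_ux)
<- created
-> kalendar.drift(n: -243)
<- 1990-01-31

Answer: {fa/, fa/meston=tudrafla_ux, viduja/}


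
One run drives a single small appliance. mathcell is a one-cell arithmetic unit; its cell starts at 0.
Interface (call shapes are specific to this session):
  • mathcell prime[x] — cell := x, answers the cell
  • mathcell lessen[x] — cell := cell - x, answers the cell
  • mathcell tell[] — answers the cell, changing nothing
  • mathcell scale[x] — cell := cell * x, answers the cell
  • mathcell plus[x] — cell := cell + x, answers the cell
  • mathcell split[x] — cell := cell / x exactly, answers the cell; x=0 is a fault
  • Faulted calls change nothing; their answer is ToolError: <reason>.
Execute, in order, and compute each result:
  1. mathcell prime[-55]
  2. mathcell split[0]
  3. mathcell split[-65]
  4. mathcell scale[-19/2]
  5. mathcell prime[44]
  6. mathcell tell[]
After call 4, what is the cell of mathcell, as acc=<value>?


Answer: acc=-209/26

Derivation:
·→ mathcell prime(-55)
·← -55
·→ mathcell split(0)
·← ToolError: division by zero
·→ mathcell split(-65)
·← 11/13
·→ mathcell scale(-19/2)
·← -209/26
·→ mathcell prime(44)
·← 44
·→ mathcell tell()
·← 44


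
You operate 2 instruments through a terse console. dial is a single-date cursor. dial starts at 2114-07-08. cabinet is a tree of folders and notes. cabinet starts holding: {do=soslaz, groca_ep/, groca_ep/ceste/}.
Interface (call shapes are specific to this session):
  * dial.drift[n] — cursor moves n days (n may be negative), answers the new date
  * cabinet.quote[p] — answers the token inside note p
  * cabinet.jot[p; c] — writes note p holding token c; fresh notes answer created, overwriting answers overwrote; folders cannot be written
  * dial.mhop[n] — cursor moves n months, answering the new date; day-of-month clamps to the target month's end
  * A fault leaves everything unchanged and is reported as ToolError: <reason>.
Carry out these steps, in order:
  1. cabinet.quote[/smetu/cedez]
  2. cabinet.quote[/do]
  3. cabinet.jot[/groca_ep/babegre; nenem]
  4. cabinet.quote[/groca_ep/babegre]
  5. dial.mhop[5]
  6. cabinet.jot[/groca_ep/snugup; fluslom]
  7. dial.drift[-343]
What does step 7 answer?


I use quote on /smetu/cedez, yielding ToolError: not found.
I try quote on /do: soslaz.
Calling jot on /groca_ep/babegre, nenem, giving created.
I call quote on /groca_ep/babegre, and see nenem.
Using mhop on 5, and observe 2114-12-08.
I run jot on /groca_ep/snugup, fluslom, and see created.
Invoking drift on -343, which returns 2113-12-30.

Answer: 2113-12-30


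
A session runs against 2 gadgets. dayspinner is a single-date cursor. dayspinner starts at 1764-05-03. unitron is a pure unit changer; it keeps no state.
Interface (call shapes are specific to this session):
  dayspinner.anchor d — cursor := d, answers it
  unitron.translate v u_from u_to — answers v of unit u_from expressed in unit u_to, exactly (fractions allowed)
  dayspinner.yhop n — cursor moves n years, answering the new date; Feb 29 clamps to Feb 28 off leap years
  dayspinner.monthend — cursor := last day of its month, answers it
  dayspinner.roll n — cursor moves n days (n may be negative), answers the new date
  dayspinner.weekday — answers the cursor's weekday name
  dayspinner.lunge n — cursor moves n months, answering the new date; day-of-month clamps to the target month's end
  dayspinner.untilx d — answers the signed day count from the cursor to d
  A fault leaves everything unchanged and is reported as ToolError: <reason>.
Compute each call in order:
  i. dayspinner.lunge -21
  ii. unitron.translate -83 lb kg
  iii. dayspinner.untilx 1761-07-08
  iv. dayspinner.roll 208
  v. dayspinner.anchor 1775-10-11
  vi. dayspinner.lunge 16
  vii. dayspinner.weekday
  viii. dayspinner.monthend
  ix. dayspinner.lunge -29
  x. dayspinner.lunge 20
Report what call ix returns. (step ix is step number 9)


Answer: 1774-09-28

Derivation:
Using dayspinner.lunge passing -21, and observe 1762-08-03.
Using unitron.translate passing -83, lb, kg, giving -3764816671/100000000.
I try dayspinner.untilx passing 1761-07-08, and see -391.
Using dayspinner.roll passing 208: 1763-02-27.
Invoking dayspinner.anchor passing 1775-10-11, and see 1775-10-11.
Now I run dayspinner.lunge passing 16, and see 1777-02-11.
I run dayspinner.weekday(), → Tuesday.
I call dayspinner.monthend: 1777-02-28.
I try dayspinner.lunge passing -29, — result: 1774-09-28.
I call dayspinner.lunge passing 20, which returns 1776-05-28.


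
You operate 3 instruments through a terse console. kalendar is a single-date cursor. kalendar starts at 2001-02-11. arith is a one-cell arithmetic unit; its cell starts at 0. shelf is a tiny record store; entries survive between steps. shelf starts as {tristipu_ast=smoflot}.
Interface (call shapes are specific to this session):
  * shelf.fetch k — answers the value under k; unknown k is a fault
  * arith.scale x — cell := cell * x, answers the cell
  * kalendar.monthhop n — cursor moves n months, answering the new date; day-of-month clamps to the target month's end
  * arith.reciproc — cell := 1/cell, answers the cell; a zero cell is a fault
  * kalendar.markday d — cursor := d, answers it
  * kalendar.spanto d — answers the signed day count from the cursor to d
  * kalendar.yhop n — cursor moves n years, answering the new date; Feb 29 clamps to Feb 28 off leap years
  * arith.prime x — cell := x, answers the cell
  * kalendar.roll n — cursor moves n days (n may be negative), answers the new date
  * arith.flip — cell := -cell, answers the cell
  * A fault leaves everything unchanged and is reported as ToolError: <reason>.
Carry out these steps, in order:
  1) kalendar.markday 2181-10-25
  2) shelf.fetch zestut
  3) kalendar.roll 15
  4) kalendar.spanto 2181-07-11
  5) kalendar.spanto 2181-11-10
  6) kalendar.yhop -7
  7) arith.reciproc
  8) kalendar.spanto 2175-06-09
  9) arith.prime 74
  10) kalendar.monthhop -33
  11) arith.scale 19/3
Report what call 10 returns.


Answer: 2172-02-09

Derivation:
I call kalendar.markday with d→2181-10-25, — result: 2181-10-25.
I invoke shelf.fetch with k→zestut, and see ToolError: no such key zestut.
I run kalendar.roll with n→15, — result: 2181-11-09.
I call kalendar.spanto with d→2181-07-11: -121.
I try kalendar.spanto with d→2181-11-10, which returns 1.
I invoke kalendar.yhop with n→-7, which returns 2174-11-09.
Then arith.reciproc(), giving ToolError: reciprocal of zero.
I call kalendar.spanto with d→2175-06-09, giving 212.
I run arith.prime with x→74, → 74.
Calling kalendar.monthhop with n→-33, and see 2172-02-09.
I call arith.scale with x→19/3, giving 1406/3.


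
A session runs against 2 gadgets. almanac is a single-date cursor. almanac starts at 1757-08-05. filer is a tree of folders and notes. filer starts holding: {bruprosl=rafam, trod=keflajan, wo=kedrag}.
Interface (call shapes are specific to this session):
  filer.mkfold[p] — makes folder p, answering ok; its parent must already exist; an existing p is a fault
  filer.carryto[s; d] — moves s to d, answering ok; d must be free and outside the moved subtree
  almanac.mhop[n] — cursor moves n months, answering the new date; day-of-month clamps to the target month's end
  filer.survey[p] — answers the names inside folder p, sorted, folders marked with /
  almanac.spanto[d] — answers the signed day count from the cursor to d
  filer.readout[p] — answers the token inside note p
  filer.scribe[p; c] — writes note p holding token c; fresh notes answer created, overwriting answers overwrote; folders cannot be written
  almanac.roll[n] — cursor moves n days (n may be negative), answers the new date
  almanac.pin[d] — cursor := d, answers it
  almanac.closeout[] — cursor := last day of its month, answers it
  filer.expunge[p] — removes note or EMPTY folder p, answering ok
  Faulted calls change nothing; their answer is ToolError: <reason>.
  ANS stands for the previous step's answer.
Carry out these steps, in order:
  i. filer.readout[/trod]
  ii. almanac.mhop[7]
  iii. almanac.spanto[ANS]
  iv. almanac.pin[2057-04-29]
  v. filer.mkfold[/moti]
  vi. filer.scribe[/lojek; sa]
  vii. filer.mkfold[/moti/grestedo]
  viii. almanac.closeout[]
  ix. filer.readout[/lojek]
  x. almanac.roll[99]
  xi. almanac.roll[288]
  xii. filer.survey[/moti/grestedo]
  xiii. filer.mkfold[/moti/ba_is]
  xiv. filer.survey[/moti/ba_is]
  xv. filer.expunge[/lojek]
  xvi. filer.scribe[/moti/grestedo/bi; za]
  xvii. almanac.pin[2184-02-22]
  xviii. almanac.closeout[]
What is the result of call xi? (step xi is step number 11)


! filer.readout(p='/trod') -> keflajan
! almanac.mhop(n='7') -> 1758-03-05
! almanac.spanto(d='ANS') -> 0
! almanac.pin(d='2057-04-29') -> 2057-04-29
! filer.mkfold(p='/moti') -> ok
! filer.scribe(p='/lojek', c='sa') -> created
! filer.mkfold(p='/moti/grestedo') -> ok
! almanac.closeout() -> 2057-04-30
! filer.readout(p='/lojek') -> sa
! almanac.roll(n='99') -> 2057-08-07
! almanac.roll(n='288') -> 2058-05-22
! filer.survey(p='/moti/grestedo') -> []
! filer.mkfold(p='/moti/ba_is') -> ok
! filer.survey(p='/moti/ba_is') -> []
! filer.expunge(p='/lojek') -> ok
! filer.scribe(p='/moti/grestedo/bi', c='za') -> created
! almanac.pin(d='2184-02-22') -> 2184-02-22
! almanac.closeout() -> 2184-02-29

Answer: 2058-05-22


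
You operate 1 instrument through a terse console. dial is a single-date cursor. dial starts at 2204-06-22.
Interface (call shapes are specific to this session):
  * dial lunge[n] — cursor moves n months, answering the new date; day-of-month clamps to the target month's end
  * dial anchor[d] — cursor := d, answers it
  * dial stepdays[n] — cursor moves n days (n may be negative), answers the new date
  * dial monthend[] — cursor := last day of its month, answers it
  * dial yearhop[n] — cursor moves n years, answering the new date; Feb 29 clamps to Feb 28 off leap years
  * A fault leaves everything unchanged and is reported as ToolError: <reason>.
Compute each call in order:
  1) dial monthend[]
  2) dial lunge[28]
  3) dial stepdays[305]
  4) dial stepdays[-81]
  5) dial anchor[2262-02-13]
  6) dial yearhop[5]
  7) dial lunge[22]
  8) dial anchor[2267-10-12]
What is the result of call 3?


Answer: 2207-08-31

Derivation:
I invoke dial monthend, and observe 2204-06-30.
I try dial lunge on n: 28: 2206-10-30.
Invoking dial stepdays on n: 305, which returns 2207-08-31.
I run dial stepdays on n: -81: 2207-06-11.
Using dial anchor on d: 2262-02-13: 2262-02-13.
Invoking dial yearhop on n: 5, and observe 2267-02-13.
I call dial lunge on n: 22, and see 2268-12-13.
I try dial anchor on d: 2267-10-12, which returns 2267-10-12.


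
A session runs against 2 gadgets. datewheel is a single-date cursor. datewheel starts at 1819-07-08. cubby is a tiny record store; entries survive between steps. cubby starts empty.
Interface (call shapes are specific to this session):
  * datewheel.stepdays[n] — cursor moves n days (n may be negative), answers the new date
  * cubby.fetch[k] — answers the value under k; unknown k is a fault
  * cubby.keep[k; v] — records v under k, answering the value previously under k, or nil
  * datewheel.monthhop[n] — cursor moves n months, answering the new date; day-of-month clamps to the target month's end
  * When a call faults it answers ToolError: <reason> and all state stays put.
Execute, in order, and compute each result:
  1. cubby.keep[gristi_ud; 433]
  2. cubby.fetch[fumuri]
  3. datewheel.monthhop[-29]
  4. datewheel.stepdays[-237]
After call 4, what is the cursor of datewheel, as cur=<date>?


Answer: cur=1816-06-16

Derivation:
;; keep(k='gristi_ud', v='433') ~> nil
;; fetch(k='fumuri') ~> ToolError: no such key fumuri
;; monthhop(n='-29') ~> 1817-02-08
;; stepdays(n='-237') ~> 1816-06-16


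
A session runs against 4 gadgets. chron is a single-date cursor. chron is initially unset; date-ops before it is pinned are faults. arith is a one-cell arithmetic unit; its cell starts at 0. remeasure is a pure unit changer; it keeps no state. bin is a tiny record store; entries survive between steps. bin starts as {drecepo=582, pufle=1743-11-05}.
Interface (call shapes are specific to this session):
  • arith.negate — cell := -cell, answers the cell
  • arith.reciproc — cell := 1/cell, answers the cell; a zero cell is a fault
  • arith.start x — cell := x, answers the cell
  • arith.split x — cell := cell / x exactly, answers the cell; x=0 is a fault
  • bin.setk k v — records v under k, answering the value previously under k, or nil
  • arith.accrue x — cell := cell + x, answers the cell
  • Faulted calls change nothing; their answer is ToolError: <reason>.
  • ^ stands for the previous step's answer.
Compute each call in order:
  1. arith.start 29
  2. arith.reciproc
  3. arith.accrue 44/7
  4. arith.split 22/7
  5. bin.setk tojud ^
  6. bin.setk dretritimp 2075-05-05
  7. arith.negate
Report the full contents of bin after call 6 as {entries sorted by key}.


Answer: {drecepo=582, dretritimp=2075-05-05, pufle=1743-11-05, tojud=1283/638}

Derivation:
// arith.start(29) => 29
// arith.reciproc() => 1/29
// arith.accrue(44/7) => 1283/203
// arith.split(22/7) => 1283/638
// bin.setk(tojud, ^) => nil
// bin.setk(dretritimp, 2075-05-05) => nil
// arith.negate() => -1283/638


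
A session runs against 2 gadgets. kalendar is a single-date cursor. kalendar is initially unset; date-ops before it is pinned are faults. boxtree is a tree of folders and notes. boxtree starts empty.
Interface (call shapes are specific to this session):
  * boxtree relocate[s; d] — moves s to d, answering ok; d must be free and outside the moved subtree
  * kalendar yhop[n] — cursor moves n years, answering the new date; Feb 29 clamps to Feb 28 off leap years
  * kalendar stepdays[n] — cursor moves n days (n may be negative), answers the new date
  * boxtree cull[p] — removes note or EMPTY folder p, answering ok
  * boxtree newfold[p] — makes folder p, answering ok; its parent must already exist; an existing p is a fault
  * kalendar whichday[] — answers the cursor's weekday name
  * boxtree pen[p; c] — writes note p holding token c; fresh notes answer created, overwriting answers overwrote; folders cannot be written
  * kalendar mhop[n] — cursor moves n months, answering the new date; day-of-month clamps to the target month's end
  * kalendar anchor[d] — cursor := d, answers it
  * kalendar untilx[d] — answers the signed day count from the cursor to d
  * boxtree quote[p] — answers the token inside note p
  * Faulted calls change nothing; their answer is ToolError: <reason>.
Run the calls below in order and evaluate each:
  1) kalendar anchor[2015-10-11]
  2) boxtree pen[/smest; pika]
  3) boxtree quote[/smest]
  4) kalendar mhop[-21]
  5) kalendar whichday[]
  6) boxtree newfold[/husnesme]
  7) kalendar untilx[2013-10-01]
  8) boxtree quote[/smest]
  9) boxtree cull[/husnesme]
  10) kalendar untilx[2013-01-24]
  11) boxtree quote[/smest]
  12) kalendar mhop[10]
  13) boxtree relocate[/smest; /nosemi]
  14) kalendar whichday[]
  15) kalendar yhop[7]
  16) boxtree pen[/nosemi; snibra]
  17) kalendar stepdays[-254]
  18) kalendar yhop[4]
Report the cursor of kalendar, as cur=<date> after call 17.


Answer: cur=2021-03-02

Derivation:
;; 1. kalendar anchor(d→2015-10-11) => 2015-10-11
;; 2. boxtree pen(p→/smest, c→pika) => created
;; 3. boxtree quote(p→/smest) => pika
;; 4. kalendar mhop(n→-21) => 2014-01-11
;; 5. kalendar whichday() => Saturday
;; 6. boxtree newfold(p→/husnesme) => ok
;; 7. kalendar untilx(d→2013-10-01) => -102
;; 8. boxtree quote(p→/smest) => pika
;; 9. boxtree cull(p→/husnesme) => ok
;; 10. kalendar untilx(d→2013-01-24) => -352
;; 11. boxtree quote(p→/smest) => pika
;; 12. kalendar mhop(n→10) => 2014-11-11
;; 13. boxtree relocate(s→/smest, d→/nosemi) => ok
;; 14. kalendar whichday() => Tuesday
;; 15. kalendar yhop(n→7) => 2021-11-11
;; 16. boxtree pen(p→/nosemi, c→snibra) => overwrote
;; 17. kalendar stepdays(n→-254) => 2021-03-02
;; 18. kalendar yhop(n→4) => 2025-03-02


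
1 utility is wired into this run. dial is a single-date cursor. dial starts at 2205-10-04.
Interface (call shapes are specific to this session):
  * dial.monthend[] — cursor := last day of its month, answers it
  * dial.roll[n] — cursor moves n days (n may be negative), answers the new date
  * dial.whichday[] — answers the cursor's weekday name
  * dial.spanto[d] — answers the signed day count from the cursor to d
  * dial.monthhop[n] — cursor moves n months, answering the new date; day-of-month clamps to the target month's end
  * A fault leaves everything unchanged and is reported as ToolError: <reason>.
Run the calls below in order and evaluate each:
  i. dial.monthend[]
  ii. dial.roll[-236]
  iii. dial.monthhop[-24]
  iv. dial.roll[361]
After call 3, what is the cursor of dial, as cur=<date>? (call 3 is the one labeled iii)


-- 1. dial.monthend() -> 2205-10-31
-- 2. dial.roll(-236) -> 2205-03-09
-- 3. dial.monthhop(-24) -> 2203-03-09
-- 4. dial.roll(361) -> 2204-03-04

Answer: cur=2203-03-09


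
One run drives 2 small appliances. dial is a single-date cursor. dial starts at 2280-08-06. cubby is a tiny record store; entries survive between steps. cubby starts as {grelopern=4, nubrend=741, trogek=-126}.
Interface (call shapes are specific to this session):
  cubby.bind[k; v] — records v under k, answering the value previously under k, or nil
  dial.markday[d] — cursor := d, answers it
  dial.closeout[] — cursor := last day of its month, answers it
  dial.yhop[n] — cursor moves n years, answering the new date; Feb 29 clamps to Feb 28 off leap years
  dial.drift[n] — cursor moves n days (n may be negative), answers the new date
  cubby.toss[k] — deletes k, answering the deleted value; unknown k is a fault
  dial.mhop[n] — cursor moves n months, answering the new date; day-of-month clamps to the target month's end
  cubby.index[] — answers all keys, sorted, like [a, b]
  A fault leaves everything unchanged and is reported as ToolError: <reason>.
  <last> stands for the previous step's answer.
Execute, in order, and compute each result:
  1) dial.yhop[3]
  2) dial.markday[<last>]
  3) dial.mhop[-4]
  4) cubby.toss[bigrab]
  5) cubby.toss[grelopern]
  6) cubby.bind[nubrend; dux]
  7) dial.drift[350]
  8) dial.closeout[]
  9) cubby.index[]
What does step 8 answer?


Answer: 2284-03-31

Derivation:
Act: dial.yhop[n=3]
Obs: 2283-08-06
Act: dial.markday[d=<last>]
Obs: 2283-08-06
Act: dial.mhop[n=-4]
Obs: 2283-04-06
Act: cubby.toss[k=bigrab]
Obs: ToolError: no such key bigrab
Act: cubby.toss[k=grelopern]
Obs: 4
Act: cubby.bind[k=nubrend; v=dux]
Obs: 741
Act: dial.drift[n=350]
Obs: 2284-03-21
Act: dial.closeout[]
Obs: 2284-03-31
Act: cubby.index[]
Obs: [nubrend, trogek]


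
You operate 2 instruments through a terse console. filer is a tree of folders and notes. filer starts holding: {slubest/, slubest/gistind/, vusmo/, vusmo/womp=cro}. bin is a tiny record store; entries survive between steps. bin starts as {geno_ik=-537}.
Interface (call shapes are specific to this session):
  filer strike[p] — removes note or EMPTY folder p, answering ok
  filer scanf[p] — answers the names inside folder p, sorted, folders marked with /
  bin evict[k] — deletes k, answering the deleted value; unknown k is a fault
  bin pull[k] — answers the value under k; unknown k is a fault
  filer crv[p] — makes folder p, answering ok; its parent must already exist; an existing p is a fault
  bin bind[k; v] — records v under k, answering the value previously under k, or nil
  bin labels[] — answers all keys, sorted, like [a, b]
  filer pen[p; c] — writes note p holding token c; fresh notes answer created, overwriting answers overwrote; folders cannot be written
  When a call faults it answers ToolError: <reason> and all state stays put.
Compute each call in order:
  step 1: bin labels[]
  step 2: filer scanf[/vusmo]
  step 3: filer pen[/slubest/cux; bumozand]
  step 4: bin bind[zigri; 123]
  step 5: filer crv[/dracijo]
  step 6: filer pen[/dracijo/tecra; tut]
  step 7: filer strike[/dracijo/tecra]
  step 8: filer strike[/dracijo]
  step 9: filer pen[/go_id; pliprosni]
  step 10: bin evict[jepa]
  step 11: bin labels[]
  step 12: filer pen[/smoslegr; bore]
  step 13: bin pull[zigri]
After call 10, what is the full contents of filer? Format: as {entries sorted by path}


Answer: {go_id=pliprosni, slubest/, slubest/cux=bumozand, slubest/gistind/, vusmo/, vusmo/womp=cro}

Derivation:
Step: bin labels[]
Result: [geno_ik]
Step: filer scanf[/vusmo]
Result: [womp]
Step: filer pen[/slubest/cux; bumozand]
Result: created
Step: bin bind[zigri; 123]
Result: nil
Step: filer crv[/dracijo]
Result: ok
Step: filer pen[/dracijo/tecra; tut]
Result: created
Step: filer strike[/dracijo/tecra]
Result: ok
Step: filer strike[/dracijo]
Result: ok
Step: filer pen[/go_id; pliprosni]
Result: created
Step: bin evict[jepa]
Result: ToolError: no such key jepa
Step: bin labels[]
Result: [geno_ik, zigri]
Step: filer pen[/smoslegr; bore]
Result: created
Step: bin pull[zigri]
Result: 123


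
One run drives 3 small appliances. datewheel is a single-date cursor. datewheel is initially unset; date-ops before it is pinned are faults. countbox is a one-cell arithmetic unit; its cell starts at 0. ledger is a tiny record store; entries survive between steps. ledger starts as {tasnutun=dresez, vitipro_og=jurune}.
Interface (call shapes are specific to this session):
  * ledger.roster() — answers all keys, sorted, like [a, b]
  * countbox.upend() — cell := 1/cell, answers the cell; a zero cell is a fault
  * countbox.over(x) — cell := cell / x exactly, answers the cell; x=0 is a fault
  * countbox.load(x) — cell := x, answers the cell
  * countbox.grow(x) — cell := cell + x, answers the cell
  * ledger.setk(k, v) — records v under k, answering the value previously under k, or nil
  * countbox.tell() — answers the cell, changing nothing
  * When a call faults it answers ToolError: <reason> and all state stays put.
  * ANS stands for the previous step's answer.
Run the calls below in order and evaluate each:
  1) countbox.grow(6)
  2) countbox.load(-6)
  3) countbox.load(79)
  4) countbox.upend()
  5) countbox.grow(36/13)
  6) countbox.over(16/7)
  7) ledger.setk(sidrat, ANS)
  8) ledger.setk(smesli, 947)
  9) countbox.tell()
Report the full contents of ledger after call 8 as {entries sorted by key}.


Answer: {sidrat=19999/16432, smesli=947, tasnutun=dresez, vitipro_og=jurune}

Derivation:
Next I call grow passing x→6, which returns 6.
Calling load passing x→-6, which returns -6.
Now I run load passing x→79, and get 79.
I invoke upend, — result: 1/79.
Calling grow passing x→36/13, and see 2857/1027.
I call over passing x→16/7, — result: 19999/16432.
Using setk passing k→sidrat, v→ANS, giving nil.
Using setk passing k→smesli, v→947, and see nil.
Calling tell(), and get 19999/16432.


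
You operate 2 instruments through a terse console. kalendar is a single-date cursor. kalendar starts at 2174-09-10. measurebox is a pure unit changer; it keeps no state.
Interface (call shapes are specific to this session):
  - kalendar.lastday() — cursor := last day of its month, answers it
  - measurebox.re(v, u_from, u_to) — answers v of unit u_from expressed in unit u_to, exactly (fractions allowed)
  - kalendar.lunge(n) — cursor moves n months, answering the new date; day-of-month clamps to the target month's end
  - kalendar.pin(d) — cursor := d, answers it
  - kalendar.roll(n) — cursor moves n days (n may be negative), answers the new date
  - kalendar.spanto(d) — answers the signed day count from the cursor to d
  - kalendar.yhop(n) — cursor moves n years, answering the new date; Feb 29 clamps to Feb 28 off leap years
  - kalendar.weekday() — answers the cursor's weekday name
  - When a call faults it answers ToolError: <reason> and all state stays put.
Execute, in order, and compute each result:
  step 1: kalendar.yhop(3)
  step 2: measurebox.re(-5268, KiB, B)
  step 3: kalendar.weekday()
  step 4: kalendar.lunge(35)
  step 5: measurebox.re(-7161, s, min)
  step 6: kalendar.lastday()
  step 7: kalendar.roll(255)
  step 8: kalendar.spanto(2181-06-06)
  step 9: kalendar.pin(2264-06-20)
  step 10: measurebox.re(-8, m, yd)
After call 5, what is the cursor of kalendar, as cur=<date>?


// yhop(3) ~> 2177-09-10
// re(-5268, KiB, B) ~> -5394432
// weekday() ~> Wednesday
// lunge(35) ~> 2180-08-10
// re(-7161, s, min) ~> -2387/20
// lastday() ~> 2180-08-31
// roll(255) ~> 2181-05-13
// spanto(2181-06-06) ~> 24
// pin(2264-06-20) ~> 2264-06-20
// re(-8, m, yd) ~> -10000/1143

Answer: cur=2180-08-10
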